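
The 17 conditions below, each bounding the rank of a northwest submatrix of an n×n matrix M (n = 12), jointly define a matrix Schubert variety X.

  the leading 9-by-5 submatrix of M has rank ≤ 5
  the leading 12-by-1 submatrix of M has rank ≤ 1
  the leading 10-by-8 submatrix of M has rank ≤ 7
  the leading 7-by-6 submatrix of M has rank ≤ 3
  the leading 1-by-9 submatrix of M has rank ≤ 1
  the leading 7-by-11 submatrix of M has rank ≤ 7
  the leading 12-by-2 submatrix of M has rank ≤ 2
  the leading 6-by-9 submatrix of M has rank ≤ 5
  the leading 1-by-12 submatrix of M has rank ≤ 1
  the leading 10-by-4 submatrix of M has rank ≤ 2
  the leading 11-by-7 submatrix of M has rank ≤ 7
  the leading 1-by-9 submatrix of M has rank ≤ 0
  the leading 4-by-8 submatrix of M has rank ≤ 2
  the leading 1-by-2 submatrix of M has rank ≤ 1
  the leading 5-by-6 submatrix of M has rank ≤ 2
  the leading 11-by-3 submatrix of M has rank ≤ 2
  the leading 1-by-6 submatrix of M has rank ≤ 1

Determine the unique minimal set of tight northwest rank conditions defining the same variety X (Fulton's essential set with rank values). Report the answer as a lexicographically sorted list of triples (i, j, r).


Reconstructing r_w from the 17 given conditions:

  R[1]: 0  0  0  0  0  0  0  0  0  1  1  1
  R[2]: 1  1  1  1  1  1  1  1  1  2  2  2
  R[3]: 1  2  2  2  2  2  2  2  2  3  3  3
  R[4]: 1  2  2  2  2  2  2  2  3  4  4  4
  R[5]: 1  2  2  2  2  2  3  3  4  5  5  5
  R[6]: 1  2  2  2  3  3  4  4  5  6  6  6
  R[7]: 1  2  2  2  3  3  4  5  6  7  7  7
  R[8]: 1  2  2  2  3  4  5  6  7  8  8  8
  R[9]: 1  2  2  2  3  4  5  6  7  8  9  9
  R[10]: 1  2  2  2  3  4  5  6  7  8  9  10
  R[11]: 1  2  2  3  4  5  6  7  8  9  10  11
  R[12]: 1  2  3  4  5  6  7  8  9  10  11  12

reading off 1-entries of Δ²R: w = (10, 1, 2, 9, 7, 5, 8, 6, 11, 12, 4, 3).

|D(w)|=31, |Ess(w)|=6:

[(1, 9, 0), (4, 8, 2), (5, 6, 2), (7, 6, 3), (10, 4, 2), (11, 3, 2)]


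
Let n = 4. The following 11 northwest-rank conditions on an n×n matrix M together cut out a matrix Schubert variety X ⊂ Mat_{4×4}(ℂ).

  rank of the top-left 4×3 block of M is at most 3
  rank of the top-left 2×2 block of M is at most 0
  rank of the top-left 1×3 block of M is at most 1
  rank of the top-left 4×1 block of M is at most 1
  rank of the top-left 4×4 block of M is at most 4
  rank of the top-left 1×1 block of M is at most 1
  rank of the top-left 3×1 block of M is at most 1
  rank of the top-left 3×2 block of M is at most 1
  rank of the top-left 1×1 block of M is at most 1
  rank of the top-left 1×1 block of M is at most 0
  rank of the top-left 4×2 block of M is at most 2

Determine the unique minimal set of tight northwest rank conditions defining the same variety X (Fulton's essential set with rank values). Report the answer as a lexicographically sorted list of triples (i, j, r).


Rank table r_w(4×4) implied by the 11 constraints:

  i=1: 0, 0, 1, 1
  i=2: 0, 0, 1, 2
  i=3: 1, 1, 2, 3
  i=4: 1, 2, 3, 4

reading off 1-entries of Δ²R: w = (3, 4, 1, 2).

Fulton essential set (1 of the 4 Rothe cells):

[(2, 2, 0)]


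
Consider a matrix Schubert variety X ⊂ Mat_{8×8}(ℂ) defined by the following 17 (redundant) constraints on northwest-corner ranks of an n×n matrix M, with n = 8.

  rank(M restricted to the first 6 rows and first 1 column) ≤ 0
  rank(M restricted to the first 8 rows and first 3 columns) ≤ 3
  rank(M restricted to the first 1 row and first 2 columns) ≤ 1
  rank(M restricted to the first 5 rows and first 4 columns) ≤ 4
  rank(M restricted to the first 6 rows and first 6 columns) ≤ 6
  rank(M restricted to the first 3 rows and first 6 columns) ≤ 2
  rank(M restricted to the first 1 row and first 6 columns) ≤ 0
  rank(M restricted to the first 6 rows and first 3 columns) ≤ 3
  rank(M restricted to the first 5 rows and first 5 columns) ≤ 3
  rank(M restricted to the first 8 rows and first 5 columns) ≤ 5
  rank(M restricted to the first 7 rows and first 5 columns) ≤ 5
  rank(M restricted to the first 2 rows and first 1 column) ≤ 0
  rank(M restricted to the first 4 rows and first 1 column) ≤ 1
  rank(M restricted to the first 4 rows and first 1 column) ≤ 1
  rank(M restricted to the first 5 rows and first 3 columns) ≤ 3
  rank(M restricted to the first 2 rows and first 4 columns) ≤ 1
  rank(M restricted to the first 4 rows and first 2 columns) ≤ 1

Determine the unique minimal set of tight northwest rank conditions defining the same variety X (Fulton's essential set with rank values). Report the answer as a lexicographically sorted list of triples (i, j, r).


Reconstructing r_w from the 17 given conditions:

  row 1: 0 0 0 0 0 0 1 1
  row 2: 0 1 1 1 1 1 2 2
  row 3: 0 1 2 2 2 2 3 3
  row 4: 0 1 2 3 3 3 4 4
  row 5: 0 1 2 3 3 4 5 5
  row 6: 0 1 2 3 4 5 6 6
  row 7: 1 2 3 4 5 6 7 7
  row 8: 1 2 3 4 5 6 7 8

second differences of R give the permutation w = (7, 2, 3, 4, 6, 5, 1, 8).

|D(w)|=12, |Ess(w)|=3:

[(1, 6, 0), (5, 5, 3), (6, 1, 0)]


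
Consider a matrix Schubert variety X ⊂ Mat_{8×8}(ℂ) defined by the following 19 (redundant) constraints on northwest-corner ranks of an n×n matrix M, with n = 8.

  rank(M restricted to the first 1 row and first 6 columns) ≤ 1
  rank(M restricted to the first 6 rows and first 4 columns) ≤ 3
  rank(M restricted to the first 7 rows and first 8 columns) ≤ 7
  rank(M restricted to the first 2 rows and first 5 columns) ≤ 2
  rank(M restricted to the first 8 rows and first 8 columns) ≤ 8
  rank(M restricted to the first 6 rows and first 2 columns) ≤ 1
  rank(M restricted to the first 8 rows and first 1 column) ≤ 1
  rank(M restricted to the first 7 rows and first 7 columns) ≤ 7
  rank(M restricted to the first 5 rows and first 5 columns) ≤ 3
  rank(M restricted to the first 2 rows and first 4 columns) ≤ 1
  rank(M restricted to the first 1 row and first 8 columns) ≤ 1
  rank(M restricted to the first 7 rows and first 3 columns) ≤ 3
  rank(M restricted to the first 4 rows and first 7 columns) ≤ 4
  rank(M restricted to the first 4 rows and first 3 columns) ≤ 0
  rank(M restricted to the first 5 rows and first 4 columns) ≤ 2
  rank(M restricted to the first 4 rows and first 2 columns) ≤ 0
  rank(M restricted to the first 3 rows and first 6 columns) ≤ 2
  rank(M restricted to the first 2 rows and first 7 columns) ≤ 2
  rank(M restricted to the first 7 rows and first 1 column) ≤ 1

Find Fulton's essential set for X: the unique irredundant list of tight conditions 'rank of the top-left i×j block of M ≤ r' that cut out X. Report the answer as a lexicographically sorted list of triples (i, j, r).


Computing R[i][j] = min implied NW-rank bound (n=8, 19 conditions):

  0 0 0 1 1 1 1 1
  0 0 0 1 2 2 2 2
  0 0 0 1 2 2 3 3
  0 0 0 1 2 3 4 4
  1 1 1 2 3 4 5 5
  1 1 2 3 4 5 6 6
  1 2 3 4 5 6 7 7
  1 2 3 4 5 6 7 8

second differences of R give the permutation w = (4, 5, 7, 6, 1, 3, 2, 8).

|D(w)|=14, |Ess(w)|=3:

[(3, 6, 2), (4, 3, 0), (6, 2, 1)]


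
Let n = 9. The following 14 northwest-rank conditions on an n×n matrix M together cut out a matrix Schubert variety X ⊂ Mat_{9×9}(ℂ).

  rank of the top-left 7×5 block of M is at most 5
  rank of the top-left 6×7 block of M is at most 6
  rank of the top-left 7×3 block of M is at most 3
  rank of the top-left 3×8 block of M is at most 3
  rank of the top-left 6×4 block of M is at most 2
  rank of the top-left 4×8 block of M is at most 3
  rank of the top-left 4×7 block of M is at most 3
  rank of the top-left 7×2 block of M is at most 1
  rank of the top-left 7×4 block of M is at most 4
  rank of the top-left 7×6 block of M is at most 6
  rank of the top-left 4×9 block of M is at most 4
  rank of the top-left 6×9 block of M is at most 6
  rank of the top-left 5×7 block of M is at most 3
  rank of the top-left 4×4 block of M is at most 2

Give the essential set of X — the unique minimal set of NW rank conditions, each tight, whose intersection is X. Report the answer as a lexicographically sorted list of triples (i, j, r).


Reconstructing r_w from the 14 given conditions:

  row 1: 1  1  1  1  1  1  1  1  1
  row 2: 1  1  2  2  2  2  2  2  2
  row 3: 1  1  2  2  3  3  3  3  3
  row 4: 1  1  2  2  3  3  3  3  4
  row 5: 1  1  2  2  3  3  3  4  5
  row 6: 1  1  2  2  3  4  4  5  6
  row 7: 1  1  2  3  4  5  5  6  7
  row 8: 1  2  3  4  5  6  6  7  8
  row 9: 1  2  3  4  5  6  7  8  9

so w = (1, 3, 5, 9, 8, 6, 4, 2, 7).

4 SE-corners of the 15-cell Rothe diagram give Ess(w):

[(4, 8, 3), (5, 7, 3), (6, 4, 2), (7, 2, 1)]


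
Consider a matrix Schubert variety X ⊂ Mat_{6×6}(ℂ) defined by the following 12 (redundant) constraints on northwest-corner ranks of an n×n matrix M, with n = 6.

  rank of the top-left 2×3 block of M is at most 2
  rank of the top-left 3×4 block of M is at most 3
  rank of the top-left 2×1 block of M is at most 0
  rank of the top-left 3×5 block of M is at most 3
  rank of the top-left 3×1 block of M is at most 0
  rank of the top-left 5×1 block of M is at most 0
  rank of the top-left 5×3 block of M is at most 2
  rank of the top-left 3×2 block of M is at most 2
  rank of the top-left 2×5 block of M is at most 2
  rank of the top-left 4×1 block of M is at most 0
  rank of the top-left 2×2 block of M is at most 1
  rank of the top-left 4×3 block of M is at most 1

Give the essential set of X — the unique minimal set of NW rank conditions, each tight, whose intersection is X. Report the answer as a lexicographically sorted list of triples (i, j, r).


Rank table r_w(6×6) implied by the 12 constraints:

  i=1: 0 1 1 1 1 1
  i=2: 0 1 1 2 2 2
  i=3: 0 1 1 2 3 3
  i=4: 0 1 1 2 3 4
  i=5: 0 1 2 3 4 5
  i=6: 1 2 3 4 5 6

giving w = (2, 4, 5, 6, 3, 1) via Δ²R.

D(w) has 8 cells with 2 SE-corners; essential set:

[(4, 3, 1), (5, 1, 0)]


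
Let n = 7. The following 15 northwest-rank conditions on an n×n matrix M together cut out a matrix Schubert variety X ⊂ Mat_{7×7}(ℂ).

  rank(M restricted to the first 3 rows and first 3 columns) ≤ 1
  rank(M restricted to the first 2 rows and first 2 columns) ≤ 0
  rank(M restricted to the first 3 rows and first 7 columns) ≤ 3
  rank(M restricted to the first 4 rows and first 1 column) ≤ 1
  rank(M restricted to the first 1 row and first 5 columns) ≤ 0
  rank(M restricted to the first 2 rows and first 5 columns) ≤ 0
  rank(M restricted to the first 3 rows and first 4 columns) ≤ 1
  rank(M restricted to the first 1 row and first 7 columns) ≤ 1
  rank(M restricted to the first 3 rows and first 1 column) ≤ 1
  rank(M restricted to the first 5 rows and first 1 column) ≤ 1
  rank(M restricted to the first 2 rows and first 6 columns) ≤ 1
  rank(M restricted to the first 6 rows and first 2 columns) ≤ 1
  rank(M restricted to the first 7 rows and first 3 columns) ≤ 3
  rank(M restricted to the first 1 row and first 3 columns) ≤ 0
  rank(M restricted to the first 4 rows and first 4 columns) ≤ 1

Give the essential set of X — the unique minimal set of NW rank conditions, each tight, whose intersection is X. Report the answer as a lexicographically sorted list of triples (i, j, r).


Recovering R(i,j) via the rank-extension bound from the 15 conditions:

  0 0 0 0 0 1 1
  0 0 0 0 0 1 2
  1 1 1 1 1 2 3
  1 1 1 1 2 3 4
  1 1 2 2 3 4 5
  1 1 2 3 4 5 6
  1 2 3 4 5 6 7

the unique w with this rank table is (6, 7, 1, 5, 3, 4, 2).

D(w) has 15 cells with 3 SE-corners; essential set:

[(2, 5, 0), (4, 4, 1), (6, 2, 1)]


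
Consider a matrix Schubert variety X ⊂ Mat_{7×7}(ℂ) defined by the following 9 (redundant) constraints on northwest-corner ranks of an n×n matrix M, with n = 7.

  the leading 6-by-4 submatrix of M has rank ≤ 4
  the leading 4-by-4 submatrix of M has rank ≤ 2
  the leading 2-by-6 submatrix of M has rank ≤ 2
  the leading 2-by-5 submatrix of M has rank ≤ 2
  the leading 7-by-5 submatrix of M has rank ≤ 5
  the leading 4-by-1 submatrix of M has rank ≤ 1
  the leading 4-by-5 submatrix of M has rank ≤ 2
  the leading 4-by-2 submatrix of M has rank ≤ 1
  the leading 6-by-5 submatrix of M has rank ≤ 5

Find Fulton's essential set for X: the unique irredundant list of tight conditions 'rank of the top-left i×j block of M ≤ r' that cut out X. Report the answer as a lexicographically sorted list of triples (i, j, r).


The tightest implied rank at each (i,j), from the 9 conditions:

  R[1]: 1, 1, 1, 1, 1, 1, 1
  R[2]: 1, 1, 2, 2, 2, 2, 2
  R[3]: 1, 1, 2, 2, 2, 3, 3
  R[4]: 1, 1, 2, 2, 2, 3, 4
  R[5]: 1, 2, 3, 3, 3, 4, 5
  R[6]: 1, 2, 3, 4, 4, 5, 6
  R[7]: 1, 2, 3, 4, 5, 6, 7

the unique w with this rank table is (1, 3, 6, 7, 2, 4, 5).

Rothe diagram D(w) (7 cells), 2 SE-corners (essential conditions):

[(4, 2, 1), (4, 5, 2)]


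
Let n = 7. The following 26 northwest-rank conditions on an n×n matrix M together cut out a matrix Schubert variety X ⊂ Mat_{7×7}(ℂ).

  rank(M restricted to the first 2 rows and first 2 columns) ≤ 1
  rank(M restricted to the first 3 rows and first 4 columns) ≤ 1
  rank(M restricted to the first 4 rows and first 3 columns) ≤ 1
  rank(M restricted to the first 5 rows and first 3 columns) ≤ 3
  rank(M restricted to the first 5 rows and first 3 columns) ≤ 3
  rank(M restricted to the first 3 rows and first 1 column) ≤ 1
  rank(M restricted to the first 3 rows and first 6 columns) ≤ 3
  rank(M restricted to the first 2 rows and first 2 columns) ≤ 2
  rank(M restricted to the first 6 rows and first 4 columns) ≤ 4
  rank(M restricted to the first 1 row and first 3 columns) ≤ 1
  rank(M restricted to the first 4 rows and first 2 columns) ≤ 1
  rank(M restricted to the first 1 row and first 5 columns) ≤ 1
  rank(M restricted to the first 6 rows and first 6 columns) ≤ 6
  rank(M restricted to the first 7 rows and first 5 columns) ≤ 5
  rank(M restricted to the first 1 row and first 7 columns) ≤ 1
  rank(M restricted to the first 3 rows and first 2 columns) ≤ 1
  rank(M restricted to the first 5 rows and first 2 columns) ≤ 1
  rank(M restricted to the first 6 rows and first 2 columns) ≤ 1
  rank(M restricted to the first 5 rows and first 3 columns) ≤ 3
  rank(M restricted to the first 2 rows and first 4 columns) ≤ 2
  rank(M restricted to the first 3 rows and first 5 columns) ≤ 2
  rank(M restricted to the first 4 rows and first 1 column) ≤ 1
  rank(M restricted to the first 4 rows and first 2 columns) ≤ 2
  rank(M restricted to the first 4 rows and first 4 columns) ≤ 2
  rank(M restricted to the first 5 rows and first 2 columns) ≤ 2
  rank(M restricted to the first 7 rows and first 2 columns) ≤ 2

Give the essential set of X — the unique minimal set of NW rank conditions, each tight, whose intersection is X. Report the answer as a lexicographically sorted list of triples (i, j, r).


The tightest implied rank at each (i,j), from the 26 conditions:

  R[1]: 1 1 1 1 1 1 1
  R[2]: 1 1 1 1 2 2 2
  R[3]: 1 1 1 1 2 3 3
  R[4]: 1 1 1 2 3 4 4
  R[5]: 1 1 2 3 4 5 5
  R[6]: 1 1 2 3 4 5 6
  R[7]: 1 2 3 4 5 6 7

giving w = (1, 5, 6, 4, 3, 7, 2) via Δ²R.

D(w) has 10 cells with 3 SE-corners; essential set:

[(3, 4, 1), (4, 3, 1), (6, 2, 1)]


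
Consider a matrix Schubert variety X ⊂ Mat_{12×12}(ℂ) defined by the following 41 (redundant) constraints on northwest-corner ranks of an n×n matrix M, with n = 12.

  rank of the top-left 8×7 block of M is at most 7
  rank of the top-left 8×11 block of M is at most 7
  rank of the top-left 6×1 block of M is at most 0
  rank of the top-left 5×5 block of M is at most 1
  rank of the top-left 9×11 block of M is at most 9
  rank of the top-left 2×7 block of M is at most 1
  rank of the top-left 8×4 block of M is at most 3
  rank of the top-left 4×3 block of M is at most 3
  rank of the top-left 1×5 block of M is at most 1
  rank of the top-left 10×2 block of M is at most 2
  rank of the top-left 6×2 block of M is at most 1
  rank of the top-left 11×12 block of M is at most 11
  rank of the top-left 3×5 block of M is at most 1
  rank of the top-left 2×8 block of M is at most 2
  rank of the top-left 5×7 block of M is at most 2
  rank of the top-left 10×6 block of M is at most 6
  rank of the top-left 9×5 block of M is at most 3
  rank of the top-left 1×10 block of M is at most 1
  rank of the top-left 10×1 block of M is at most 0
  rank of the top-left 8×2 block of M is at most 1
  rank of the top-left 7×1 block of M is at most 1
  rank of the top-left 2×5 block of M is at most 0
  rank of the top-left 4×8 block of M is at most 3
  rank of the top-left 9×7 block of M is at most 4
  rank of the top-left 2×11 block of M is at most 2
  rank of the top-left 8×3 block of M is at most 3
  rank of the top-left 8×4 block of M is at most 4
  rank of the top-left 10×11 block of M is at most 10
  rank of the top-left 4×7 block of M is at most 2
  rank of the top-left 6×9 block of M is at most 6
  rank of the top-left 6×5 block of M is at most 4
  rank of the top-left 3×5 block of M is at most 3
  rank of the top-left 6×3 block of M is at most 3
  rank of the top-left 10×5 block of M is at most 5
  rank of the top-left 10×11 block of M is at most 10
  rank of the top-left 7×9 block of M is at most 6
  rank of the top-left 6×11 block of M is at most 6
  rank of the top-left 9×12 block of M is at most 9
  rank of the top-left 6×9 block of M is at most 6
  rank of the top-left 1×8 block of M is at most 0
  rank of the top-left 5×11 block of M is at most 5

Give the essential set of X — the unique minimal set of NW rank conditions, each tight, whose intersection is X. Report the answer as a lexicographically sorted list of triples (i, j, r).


Rank table r_w(12×12) implied by the 41 constraints:

  0  0  0  0  0  0  0  0  1  1  1  1
  0  0  0  0  0  1  1  1  2  2  2  2
  0  1  1  1  1  2  2  2  3  3  3  3
  0  1  1  1  1  2  2  3  4  4  4  4
  0  1  1  1  1  2  2  3  4  5  5  5
  0  1  2  2  2  3  3  4  5  6  6  6
  0  1  2  3  3  4  4  5  6  7  7  7
  0  1  2  3  3  4  4  5  6  7  7  8
  0  1  2  3  3  4  4  5  6  7  8  9
  0  1  2  3  4  5  5  6  7  8  9  10
  1  2  3  4  5  6  6  7  8  9  10  11
  1  2  3  4  5  6  7  8  9  10  11  12

second differences of R give the permutation w = (9, 6, 2, 8, 10, 3, 4, 12, 11, 5, 1, 7).

Fulton essential set (8 of the 34 Rothe cells):

[(1, 8, 0), (2, 5, 0), (5, 5, 1), (5, 7, 2), (8, 11, 7), (9, 5, 3), (9, 7, 4), (10, 1, 0)]


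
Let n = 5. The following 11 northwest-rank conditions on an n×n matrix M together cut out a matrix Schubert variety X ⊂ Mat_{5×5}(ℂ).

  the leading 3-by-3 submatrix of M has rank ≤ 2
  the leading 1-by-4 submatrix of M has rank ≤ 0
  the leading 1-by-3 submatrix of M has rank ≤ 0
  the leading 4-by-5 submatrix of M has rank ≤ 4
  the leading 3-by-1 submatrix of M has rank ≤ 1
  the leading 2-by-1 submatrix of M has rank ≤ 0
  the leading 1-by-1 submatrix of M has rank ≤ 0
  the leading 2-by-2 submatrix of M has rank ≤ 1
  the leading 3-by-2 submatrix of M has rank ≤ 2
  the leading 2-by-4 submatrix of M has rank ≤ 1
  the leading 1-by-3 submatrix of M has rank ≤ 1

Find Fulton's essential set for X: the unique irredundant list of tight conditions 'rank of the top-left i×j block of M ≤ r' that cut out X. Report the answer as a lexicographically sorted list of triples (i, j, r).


Computing R[i][j] = min implied NW-rank bound (n=5, 11 conditions):

  i=1: 0  0  0  0  1
  i=2: 0  1  1  1  2
  i=3: 1  2  2  2  3
  i=4: 1  2  3  3  4
  i=5: 1  2  3  4  5

giving w = (5, 2, 1, 3, 4) via Δ²R.

Rothe diagram D(w) (5 cells), 2 SE-corners (essential conditions):

[(1, 4, 0), (2, 1, 0)]


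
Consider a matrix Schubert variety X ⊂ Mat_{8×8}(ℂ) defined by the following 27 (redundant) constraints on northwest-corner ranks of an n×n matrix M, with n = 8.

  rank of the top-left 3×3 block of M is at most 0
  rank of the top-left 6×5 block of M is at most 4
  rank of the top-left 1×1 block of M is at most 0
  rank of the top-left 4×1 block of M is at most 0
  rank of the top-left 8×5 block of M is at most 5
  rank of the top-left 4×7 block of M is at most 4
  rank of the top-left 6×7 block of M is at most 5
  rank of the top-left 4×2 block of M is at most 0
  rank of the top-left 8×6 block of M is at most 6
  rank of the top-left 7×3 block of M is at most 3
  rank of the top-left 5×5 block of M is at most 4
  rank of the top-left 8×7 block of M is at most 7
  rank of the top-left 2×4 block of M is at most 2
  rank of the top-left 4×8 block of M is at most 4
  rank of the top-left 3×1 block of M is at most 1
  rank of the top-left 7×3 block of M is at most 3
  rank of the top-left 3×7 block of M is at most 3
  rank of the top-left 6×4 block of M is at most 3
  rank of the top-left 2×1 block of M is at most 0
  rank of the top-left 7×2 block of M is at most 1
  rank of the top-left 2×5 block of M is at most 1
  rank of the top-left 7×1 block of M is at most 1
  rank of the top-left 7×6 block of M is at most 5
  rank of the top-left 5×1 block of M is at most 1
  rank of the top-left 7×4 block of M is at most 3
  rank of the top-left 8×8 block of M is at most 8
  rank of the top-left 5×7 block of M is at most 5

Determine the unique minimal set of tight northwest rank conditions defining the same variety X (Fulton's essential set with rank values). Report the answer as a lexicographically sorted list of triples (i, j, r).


Propagating the 27 rank bounds to every northwest block:

  row 1: 0, 0, 0, 1, 1, 1, 1, 1
  row 2: 0, 0, 0, 1, 1, 2, 2, 2
  row 3: 0, 0, 0, 1, 2, 3, 3, 3
  row 4: 0, 0, 1, 2, 3, 4, 4, 4
  row 5: 1, 1, 2, 3, 4, 5, 5, 5
  row 6: 1, 1, 2, 3, 4, 5, 5, 6
  row 7: 1, 1, 2, 3, 4, 5, 6, 7
  row 8: 1, 2, 3, 4, 5, 6, 7, 8

second differences of R give the permutation w = (4, 6, 5, 3, 1, 8, 7, 2).

5 SE-corners of the 15-cell Rothe diagram give Ess(w):

[(2, 5, 1), (3, 3, 0), (4, 2, 0), (6, 7, 5), (7, 2, 1)]


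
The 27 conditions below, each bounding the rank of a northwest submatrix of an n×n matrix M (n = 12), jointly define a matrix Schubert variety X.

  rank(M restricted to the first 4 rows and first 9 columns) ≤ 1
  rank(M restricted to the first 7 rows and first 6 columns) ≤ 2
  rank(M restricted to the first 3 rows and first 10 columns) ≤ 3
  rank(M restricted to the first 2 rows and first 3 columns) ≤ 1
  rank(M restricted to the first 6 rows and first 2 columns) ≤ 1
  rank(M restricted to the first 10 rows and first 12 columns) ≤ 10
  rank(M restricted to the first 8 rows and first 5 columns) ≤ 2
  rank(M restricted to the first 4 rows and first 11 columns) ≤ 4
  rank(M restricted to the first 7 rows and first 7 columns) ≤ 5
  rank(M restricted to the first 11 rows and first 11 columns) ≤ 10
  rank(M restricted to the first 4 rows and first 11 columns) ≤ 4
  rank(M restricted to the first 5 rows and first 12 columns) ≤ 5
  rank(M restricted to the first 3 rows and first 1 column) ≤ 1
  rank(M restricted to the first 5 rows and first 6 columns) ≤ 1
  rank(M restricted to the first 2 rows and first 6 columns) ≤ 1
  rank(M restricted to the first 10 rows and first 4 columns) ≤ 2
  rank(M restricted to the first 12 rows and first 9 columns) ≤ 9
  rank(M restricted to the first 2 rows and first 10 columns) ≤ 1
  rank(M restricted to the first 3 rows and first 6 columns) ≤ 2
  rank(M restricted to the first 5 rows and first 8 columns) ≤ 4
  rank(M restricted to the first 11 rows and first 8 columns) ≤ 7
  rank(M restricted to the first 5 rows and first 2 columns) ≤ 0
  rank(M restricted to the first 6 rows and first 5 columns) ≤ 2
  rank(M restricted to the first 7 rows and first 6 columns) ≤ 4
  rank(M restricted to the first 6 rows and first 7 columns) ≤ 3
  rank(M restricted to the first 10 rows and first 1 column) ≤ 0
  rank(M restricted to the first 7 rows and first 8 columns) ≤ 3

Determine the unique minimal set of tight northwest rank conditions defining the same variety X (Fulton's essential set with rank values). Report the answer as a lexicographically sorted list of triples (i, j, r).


Recovering R(i,j) via the rank-extension bound from the 27 conditions:

  0 | 0 | 1 | 1 | 1 | 1 | 1 | 1 | 1 | 1 | 1 | 1
  0 | 0 | 1 | 1 | 1 | 1 | 1 | 1 | 1 | 1 | 2 | 2
  0 | 0 | 1 | 1 | 1 | 1 | 1 | 1 | 1 | 2 | 3 | 3
  0 | 0 | 1 | 1 | 1 | 1 | 1 | 1 | 1 | 2 | 3 | 4
  0 | 0 | 1 | 1 | 1 | 1 | 2 | 2 | 2 | 3 | 4 | 5
  0 | 1 | 2 | 2 | 2 | 2 | 3 | 3 | 3 | 4 | 5 | 6
  0 | 1 | 2 | 2 | 2 | 2 | 3 | 3 | 4 | 5 | 6 | 7
  0 | 1 | 2 | 2 | 2 | 3 | 4 | 4 | 5 | 6 | 7 | 8
  0 | 1 | 2 | 2 | 3 | 4 | 5 | 5 | 6 | 7 | 8 | 9
  0 | 1 | 2 | 2 | 3 | 4 | 5 | 6 | 7 | 8 | 9 | 10
  1 | 2 | 3 | 3 | 4 | 5 | 6 | 7 | 8 | 9 | 10 | 11
  1 | 2 | 3 | 4 | 5 | 6 | 7 | 8 | 9 | 10 | 11 | 12

giving w = (3, 11, 10, 12, 7, 2, 9, 6, 5, 8, 1, 4) via Δ²R.

9 SE-corners of the 45-cell Rothe diagram give Ess(w):

[(2, 10, 1), (4, 9, 1), (5, 2, 0), (5, 6, 1), (7, 6, 2), (7, 8, 3), (8, 5, 2), (10, 1, 0), (10, 4, 2)]


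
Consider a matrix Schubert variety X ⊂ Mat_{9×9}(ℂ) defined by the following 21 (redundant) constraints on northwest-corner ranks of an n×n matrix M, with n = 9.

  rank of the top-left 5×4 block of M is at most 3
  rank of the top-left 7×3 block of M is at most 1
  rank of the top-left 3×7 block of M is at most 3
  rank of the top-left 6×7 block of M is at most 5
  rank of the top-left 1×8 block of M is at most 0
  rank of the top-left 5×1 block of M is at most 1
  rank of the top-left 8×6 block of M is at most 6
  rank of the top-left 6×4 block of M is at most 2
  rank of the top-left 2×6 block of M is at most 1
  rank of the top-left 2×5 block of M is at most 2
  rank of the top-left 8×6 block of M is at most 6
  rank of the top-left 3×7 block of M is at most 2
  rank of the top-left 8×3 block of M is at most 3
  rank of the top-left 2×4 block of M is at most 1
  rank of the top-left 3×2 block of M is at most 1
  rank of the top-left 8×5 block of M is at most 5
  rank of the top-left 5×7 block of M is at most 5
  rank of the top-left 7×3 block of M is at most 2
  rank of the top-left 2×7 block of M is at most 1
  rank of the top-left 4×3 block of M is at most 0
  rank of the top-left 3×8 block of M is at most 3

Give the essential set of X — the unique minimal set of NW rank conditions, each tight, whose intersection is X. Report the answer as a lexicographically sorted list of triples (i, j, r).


Rank table r_w(9×9) implied by the 21 constraints:

  row 1: 0  0  0  0  0  0  0  0  1
  row 2: 0  0  0  1  1  1  1  1  2
  row 3: 0  0  0  1  2  2  2  2  3
  row 4: 0  0  0  1  2  3  3  3  4
  row 5: 1  1  1  2  3  4  4  4  5
  row 6: 1  1  1  2  3  4  5  5  6
  row 7: 1  1  1  2  3  4  5  6  7
  row 8: 1  2  2  3  4  5  6  7  8
  row 9: 1  2  3  4  5  6  7  8  9

giving w = (9, 4, 5, 6, 1, 7, 8, 2, 3) via Δ²R.

ℓ(w)=21; the 3 essential cells (i,j,r):

[(1, 8, 0), (4, 3, 0), (7, 3, 1)]


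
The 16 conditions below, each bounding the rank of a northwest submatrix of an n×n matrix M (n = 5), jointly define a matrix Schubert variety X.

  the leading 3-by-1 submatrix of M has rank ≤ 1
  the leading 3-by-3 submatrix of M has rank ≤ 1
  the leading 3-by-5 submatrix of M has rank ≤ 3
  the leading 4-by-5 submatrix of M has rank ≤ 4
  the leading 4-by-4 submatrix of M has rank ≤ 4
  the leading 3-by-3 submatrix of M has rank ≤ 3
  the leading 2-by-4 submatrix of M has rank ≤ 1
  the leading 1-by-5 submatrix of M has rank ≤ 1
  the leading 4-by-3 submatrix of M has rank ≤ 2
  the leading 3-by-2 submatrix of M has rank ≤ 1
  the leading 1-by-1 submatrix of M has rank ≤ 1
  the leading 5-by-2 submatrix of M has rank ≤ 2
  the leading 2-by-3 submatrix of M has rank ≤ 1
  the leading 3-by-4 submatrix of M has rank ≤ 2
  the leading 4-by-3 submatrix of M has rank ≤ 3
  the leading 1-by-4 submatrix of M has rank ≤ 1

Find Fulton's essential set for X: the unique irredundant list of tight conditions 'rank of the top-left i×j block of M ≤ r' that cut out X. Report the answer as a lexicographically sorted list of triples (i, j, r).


The tightest implied rank at each (i,j), from the 16 conditions:

  1, 1, 1, 1, 1
  1, 1, 1, 1, 2
  1, 1, 1, 2, 3
  1, 2, 2, 3, 4
  1, 2, 3, 4, 5

the unique w with this rank table is (1, 5, 4, 2, 3).

|D(w)|=5, |Ess(w)|=2:

[(2, 4, 1), (3, 3, 1)]


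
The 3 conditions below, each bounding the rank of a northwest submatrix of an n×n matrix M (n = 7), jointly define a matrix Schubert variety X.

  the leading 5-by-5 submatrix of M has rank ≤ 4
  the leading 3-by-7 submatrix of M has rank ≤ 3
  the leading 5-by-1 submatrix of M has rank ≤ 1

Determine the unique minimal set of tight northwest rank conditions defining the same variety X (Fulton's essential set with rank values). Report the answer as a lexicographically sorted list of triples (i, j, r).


Recovering R(i,j) via the rank-extension bound from the 3 conditions:

  i=1: 1 1 1 1 1 1 1
  i=2: 1 2 2 2 2 2 2
  i=3: 1 2 3 3 3 3 3
  i=4: 1 2 3 4 4 4 4
  i=5: 1 2 3 4 4 5 5
  i=6: 1 2 3 4 5 6 6
  i=7: 1 2 3 4 5 6 7

the unique w with this rank table is (1, 2, 3, 4, 6, 5, 7).

1 SE-corner of the 1-cell Rothe diagram gives Ess(w):

[(5, 5, 4)]


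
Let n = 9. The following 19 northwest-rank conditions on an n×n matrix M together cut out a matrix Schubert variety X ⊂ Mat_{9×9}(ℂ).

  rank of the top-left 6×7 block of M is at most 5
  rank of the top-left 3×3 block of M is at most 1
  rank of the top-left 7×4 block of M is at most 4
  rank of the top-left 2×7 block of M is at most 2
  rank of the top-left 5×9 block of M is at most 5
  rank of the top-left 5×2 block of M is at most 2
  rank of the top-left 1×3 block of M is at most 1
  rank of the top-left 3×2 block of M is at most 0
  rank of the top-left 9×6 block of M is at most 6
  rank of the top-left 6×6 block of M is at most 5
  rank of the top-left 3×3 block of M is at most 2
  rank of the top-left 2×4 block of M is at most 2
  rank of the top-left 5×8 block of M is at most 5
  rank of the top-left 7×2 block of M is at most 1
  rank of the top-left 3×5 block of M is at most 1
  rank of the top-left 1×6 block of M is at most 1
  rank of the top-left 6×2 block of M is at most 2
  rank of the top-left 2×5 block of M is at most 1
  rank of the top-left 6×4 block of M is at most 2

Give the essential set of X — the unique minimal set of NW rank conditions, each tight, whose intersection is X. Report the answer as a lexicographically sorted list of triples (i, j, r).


Computing R[i][j] = min implied NW-rank bound (n=9, 19 conditions):

  0  0  1  1  1  1  1  1  1
  0  0  1  1  1  2  2  2  2
  0  0  1  1  1  2  3  3  3
  1  1  2  2  2  3  4  4  4
  1  1  2  2  3  4  5  5  5
  1  1  2  2  3  4  5  6  6
  1  1  2  3  4  5  6  7  7
  1  2  3  4  5  6  7  8  8
  1  2  3  4  5  6  7  8  9

second differences of R give the permutation w = (3, 6, 7, 1, 5, 8, 4, 2, 9).

D(w) has 15 cells with 4 SE-corners; essential set:

[(3, 2, 0), (3, 5, 1), (6, 4, 2), (7, 2, 1)]


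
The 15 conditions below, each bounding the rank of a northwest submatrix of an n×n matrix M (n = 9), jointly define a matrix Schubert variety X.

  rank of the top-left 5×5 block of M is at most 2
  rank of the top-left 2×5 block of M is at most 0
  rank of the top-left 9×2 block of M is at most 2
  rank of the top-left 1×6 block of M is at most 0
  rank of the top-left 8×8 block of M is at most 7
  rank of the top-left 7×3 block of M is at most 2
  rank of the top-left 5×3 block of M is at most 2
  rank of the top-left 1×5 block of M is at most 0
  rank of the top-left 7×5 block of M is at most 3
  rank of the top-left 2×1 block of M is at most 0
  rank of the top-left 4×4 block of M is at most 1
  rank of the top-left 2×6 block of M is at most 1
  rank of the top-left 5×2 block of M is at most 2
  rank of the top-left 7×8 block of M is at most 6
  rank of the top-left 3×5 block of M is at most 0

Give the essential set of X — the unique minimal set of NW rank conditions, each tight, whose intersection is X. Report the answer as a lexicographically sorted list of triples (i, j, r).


Propagating the 15 rank bounds to every northwest block:

  0  0  0  0  0  0  1  1  1
  0  0  0  0  0  1  2  2  2
  0  0  0  0  0  1  2  3  3
  1  1  1  1  1  2  3  4  4
  1  2  2  2  2  3  4  5  5
  1  2  2  3  3  4  5  6  6
  1  2  2  3  3  4  5  6  7
  1  2  3  4  4  5  6  7  8
  1  2  3  4  5  6  7  8  9

hence w(1..9) = (7, 6, 8, 1, 2, 4, 9, 3, 5).

D(w) has 19 cells with 4 SE-corners; essential set:

[(1, 6, 0), (3, 5, 0), (7, 3, 2), (7, 5, 3)]


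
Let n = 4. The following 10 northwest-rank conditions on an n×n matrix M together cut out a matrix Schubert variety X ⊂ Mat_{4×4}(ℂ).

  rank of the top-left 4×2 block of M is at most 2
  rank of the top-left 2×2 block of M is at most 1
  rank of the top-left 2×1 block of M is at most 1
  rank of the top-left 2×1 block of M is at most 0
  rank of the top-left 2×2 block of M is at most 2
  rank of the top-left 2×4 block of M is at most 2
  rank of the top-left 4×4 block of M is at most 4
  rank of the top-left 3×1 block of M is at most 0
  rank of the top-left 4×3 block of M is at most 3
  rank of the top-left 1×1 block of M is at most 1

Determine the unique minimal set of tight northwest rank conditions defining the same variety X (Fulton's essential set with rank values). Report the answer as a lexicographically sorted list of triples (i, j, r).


Recovering R(i,j) via the rank-extension bound from the 10 conditions:

  i=1: 0 1 1 1
  i=2: 0 1 2 2
  i=3: 0 1 2 3
  i=4: 1 2 3 4

hence w(1..4) = (2, 3, 4, 1).

ℓ(w)=3; the 1 essential cell (i,j,r):

[(3, 1, 0)]


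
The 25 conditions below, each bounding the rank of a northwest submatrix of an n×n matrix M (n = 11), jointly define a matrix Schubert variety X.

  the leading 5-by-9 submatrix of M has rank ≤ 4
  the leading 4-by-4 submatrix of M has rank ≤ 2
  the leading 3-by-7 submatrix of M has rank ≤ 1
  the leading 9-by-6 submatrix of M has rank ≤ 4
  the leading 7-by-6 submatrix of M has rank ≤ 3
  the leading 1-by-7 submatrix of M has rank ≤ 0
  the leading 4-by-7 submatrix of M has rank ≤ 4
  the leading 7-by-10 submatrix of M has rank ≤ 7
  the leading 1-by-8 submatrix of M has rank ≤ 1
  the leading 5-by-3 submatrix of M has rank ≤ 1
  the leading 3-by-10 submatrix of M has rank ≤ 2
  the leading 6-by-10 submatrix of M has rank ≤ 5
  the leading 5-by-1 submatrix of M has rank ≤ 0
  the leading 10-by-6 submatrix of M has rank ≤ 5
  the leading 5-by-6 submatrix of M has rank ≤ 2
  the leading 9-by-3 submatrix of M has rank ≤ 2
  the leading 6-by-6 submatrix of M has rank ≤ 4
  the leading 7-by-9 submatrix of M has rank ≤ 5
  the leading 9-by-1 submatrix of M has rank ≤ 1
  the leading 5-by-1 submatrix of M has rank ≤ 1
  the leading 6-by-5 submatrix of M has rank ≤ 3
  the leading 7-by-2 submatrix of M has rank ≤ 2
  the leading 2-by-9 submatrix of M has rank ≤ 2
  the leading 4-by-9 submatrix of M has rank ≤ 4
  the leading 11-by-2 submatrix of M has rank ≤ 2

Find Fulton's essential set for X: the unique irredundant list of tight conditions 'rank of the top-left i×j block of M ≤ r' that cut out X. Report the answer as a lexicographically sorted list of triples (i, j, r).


Reconstructing r_w from the 25 given conditions:

  R[1]: 0 | 0 | 0 | 0 | 0 | 0 | 0 | 1 | 1 | 1 | 1
  R[2]: 0 | 1 | 1 | 1 | 1 | 1 | 1 | 2 | 2 | 2 | 2
  R[3]: 0 | 1 | 1 | 1 | 1 | 1 | 1 | 2 | 2 | 2 | 3
  R[4]: 0 | 1 | 1 | 2 | 2 | 2 | 2 | 3 | 3 | 3 | 4
  R[5]: 0 | 1 | 1 | 2 | 2 | 2 | 3 | 4 | 4 | 4 | 5
  R[6]: 1 | 2 | 2 | 3 | 3 | 3 | 4 | 5 | 5 | 5 | 6
  R[7]: 1 | 2 | 2 | 3 | 3 | 3 | 4 | 5 | 5 | 6 | 7
  R[8]: 1 | 2 | 2 | 3 | 4 | 4 | 5 | 6 | 6 | 7 | 8
  R[9]: 1 | 2 | 2 | 3 | 4 | 4 | 5 | 6 | 7 | 8 | 9
  R[10]: 1 | 2 | 3 | 4 | 5 | 5 | 6 | 7 | 8 | 9 | 10
  R[11]: 1 | 2 | 3 | 4 | 5 | 6 | 7 | 8 | 9 | 10 | 11

the unique w with this rank table is (8, 2, 11, 4, 7, 1, 10, 5, 9, 3, 6).

ℓ(w)=29; the 10 essential cells (i,j,r):

[(1, 7, 0), (3, 7, 1), (3, 10, 2), (5, 1, 0), (5, 3, 1), (5, 6, 2), (7, 6, 3), (7, 9, 5), (9, 3, 2), (9, 6, 4)]


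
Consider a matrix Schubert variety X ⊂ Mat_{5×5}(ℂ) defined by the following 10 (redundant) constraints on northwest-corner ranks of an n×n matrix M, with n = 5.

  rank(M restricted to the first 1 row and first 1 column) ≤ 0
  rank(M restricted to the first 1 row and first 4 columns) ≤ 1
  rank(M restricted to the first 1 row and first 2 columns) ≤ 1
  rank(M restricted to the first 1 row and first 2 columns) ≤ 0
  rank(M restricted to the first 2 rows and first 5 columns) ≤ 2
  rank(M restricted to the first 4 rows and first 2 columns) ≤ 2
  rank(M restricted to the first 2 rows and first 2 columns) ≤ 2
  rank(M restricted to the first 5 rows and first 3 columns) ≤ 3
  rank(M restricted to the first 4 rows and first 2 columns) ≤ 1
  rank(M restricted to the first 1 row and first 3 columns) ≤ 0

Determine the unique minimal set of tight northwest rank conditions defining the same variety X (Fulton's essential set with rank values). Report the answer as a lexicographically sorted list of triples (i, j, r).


Propagating the 10 rank bounds to every northwest block:

  i=1: 0, 0, 0, 1, 1
  i=2: 1, 1, 1, 2, 2
  i=3: 1, 1, 2, 3, 3
  i=4: 1, 1, 2, 3, 4
  i=5: 1, 2, 3, 4, 5

giving w = (4, 1, 3, 5, 2) via Δ²R.

|D(w)|=5, |Ess(w)|=2:

[(1, 3, 0), (4, 2, 1)]


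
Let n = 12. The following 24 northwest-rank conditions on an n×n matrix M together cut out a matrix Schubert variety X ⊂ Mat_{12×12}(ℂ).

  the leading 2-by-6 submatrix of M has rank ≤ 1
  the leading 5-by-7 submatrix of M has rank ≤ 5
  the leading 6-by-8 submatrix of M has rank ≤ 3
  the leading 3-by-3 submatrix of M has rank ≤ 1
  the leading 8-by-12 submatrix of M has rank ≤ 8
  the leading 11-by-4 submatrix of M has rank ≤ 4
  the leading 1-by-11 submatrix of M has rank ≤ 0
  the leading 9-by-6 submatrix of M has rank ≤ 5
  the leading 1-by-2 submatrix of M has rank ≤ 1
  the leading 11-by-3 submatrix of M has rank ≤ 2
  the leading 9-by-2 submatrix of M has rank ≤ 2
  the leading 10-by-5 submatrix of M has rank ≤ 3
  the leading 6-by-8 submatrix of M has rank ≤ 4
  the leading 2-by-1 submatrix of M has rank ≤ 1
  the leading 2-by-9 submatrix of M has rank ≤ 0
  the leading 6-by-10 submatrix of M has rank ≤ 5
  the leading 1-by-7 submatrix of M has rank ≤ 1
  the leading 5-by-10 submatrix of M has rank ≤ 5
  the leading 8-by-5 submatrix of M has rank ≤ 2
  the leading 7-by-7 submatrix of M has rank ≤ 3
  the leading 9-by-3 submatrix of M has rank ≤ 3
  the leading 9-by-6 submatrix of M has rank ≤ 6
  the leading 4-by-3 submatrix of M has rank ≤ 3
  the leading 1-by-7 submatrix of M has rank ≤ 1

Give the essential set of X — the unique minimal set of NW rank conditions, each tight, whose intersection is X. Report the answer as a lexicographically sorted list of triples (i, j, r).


Rank table r_w(12×12) implied by the 24 constraints:

  R[1]: 0  0  0  0  0  0  0  0  0  0  0  1
  R[2]: 0  0  0  0  0  0  0  0  0  1  1  2
  R[3]: 1  1  1  1  1  1  1  1  1  2  2  3
  R[4]: 1  2  2  2  2  2  2  2  2  3  3  4
  R[5]: 1  2  2  2  2  3  3  3  3  4  4  5
  R[6]: 1  2  2  2  2  3  3  3  4  5  5  6
  R[7]: 1  2  2  2  2  3  3  4  5  6  6  7
  R[8]: 1  2  2  2  2  3  4  5  6  7  7  8
  R[9]: 1  2  2  3  3  4  5  6  7  8  8  9
  R[10]: 1  2  2  3  3  4  5  6  7  8  9  10
  R[11]: 1  2  2  3  4  5  6  7  8  9  10  11
  R[12]: 1  2  3  4  5  6  7  8  9  10  11  12

giving w = (12, 10, 1, 2, 6, 9, 8, 7, 4, 11, 5, 3) via Δ²R.

Fulton essential set (7 of the 39 Rothe cells):

[(1, 11, 0), (2, 9, 0), (6, 8, 3), (7, 7, 3), (8, 5, 2), (10, 5, 3), (11, 3, 2)]


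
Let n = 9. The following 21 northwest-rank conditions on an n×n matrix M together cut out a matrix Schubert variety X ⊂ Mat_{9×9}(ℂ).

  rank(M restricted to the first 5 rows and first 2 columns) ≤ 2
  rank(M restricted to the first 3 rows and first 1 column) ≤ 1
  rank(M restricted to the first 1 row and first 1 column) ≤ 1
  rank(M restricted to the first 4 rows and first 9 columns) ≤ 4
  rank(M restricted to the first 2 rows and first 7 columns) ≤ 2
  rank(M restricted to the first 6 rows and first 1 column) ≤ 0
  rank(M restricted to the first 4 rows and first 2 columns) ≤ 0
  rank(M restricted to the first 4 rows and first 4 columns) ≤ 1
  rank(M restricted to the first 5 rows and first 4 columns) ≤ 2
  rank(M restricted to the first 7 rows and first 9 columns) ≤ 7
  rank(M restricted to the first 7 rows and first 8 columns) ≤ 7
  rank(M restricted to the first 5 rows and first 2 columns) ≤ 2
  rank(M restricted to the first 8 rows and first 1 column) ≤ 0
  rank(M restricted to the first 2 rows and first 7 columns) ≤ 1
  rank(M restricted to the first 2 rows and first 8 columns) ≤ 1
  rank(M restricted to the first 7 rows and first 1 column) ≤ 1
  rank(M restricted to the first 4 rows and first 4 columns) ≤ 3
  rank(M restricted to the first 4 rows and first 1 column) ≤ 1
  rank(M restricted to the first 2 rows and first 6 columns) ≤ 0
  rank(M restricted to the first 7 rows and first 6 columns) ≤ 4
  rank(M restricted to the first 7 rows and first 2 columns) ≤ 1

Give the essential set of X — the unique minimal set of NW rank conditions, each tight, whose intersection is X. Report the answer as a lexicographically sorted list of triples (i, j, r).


The tightest implied rank at each (i,j), from the 21 conditions:

  row 1: 0 0 0 0 0 0 1 1 1
  row 2: 0 0 0 0 0 0 1 1 2
  row 3: 0 0 1 1 1 1 2 2 3
  row 4: 0 0 1 1 2 2 3 3 4
  row 5: 0 1 2 2 3 3 4 4 5
  row 6: 0 1 2 3 4 4 5 5 6
  row 7: 0 1 2 3 4 4 5 6 7
  row 8: 0 1 2 3 4 5 6 7 8
  row 9: 1 2 3 4 5 6 7 8 9

giving w = (7, 9, 3, 5, 2, 4, 8, 6, 1) via Δ²R.

Rothe diagram D(w) (23 cells), 6 SE-corners (essential conditions):

[(2, 6, 0), (2, 8, 1), (4, 2, 0), (4, 4, 1), (7, 6, 4), (8, 1, 0)]
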